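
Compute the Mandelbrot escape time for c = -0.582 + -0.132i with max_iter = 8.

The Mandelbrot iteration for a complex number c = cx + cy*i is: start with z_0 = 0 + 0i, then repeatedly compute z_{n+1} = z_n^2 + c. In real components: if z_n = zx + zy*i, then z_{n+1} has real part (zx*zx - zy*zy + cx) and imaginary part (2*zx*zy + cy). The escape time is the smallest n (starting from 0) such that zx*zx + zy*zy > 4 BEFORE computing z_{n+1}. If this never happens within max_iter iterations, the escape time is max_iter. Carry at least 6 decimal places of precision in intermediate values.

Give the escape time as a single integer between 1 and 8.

Answer: 8

Derivation:
z_0 = 0 + 0i, c = -0.5820 + -0.1320i
Iter 1: z = -0.5820 + -0.1320i, |z|^2 = 0.3561
Iter 2: z = -0.2607 + 0.0216i, |z|^2 = 0.0684
Iter 3: z = -0.5145 + -0.1433i, |z|^2 = 0.2852
Iter 4: z = -0.3378 + 0.0154i, |z|^2 = 0.1144
Iter 5: z = -0.4681 + -0.1424i, |z|^2 = 0.2394
Iter 6: z = -0.3832 + 0.0014i, |z|^2 = 0.1468
Iter 7: z = -0.4352 + -0.1330i, |z|^2 = 0.2071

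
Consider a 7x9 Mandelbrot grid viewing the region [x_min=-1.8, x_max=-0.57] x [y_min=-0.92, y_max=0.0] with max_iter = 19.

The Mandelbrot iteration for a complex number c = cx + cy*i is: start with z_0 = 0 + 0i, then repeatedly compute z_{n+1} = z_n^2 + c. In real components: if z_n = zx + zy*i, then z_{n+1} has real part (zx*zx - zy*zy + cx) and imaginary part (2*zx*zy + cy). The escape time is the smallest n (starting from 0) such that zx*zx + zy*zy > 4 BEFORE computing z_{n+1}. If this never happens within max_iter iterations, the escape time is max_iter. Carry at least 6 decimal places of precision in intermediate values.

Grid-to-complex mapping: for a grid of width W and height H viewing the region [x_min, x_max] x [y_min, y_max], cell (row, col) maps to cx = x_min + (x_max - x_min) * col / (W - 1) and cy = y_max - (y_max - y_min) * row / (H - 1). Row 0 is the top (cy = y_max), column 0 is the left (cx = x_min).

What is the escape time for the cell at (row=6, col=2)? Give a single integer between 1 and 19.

Answer: 3

Derivation:
z_0 = 0 + 0i, c = -1.3900 + -0.6900i
Iter 1: z = -1.3900 + -0.6900i, |z|^2 = 2.4082
Iter 2: z = 0.0660 + 1.2282i, |z|^2 = 1.5128
Iter 3: z = -2.8941 + -0.5279i, |z|^2 = 8.6546
Escaped at iteration 3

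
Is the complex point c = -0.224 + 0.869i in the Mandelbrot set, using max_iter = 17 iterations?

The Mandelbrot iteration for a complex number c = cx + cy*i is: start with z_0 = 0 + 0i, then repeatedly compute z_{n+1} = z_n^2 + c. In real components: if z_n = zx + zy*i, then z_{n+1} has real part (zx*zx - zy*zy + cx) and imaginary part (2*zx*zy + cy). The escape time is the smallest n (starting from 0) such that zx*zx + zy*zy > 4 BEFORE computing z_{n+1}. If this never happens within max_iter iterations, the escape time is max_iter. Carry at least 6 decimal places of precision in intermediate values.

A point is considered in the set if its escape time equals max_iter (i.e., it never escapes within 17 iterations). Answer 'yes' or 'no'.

Answer: no

Derivation:
z_0 = 0 + 0i, c = -0.2240 + 0.8690i
Iter 1: z = -0.2240 + 0.8690i, |z|^2 = 0.8053
Iter 2: z = -0.9290 + 0.4797i, |z|^2 = 1.0931
Iter 3: z = 0.4089 + -0.0222i, |z|^2 = 0.1677
Iter 4: z = -0.0573 + 0.8508i, |z|^2 = 0.7272
Iter 5: z = -0.9446 + 0.7715i, |z|^2 = 1.4875
Iter 6: z = 0.0730 + -0.5885i, |z|^2 = 0.3517
Iter 7: z = -0.5651 + 0.7831i, |z|^2 = 0.9325
Iter 8: z = -0.5179 + -0.0160i, |z|^2 = 0.2685
Iter 9: z = 0.0440 + 0.8855i, |z|^2 = 0.7861
Iter 10: z = -1.0062 + 0.9469i, |z|^2 = 1.9091
Iter 11: z = -0.1081 + -1.0365i, |z|^2 = 1.0861
Iter 12: z = -1.2867 + 1.0931i, |z|^2 = 2.8505
Iter 13: z = 0.2368 + -1.9440i, |z|^2 = 3.8352
Iter 14: z = -3.9470 + -0.0517i, |z|^2 = 15.5817
Escaped at iteration 14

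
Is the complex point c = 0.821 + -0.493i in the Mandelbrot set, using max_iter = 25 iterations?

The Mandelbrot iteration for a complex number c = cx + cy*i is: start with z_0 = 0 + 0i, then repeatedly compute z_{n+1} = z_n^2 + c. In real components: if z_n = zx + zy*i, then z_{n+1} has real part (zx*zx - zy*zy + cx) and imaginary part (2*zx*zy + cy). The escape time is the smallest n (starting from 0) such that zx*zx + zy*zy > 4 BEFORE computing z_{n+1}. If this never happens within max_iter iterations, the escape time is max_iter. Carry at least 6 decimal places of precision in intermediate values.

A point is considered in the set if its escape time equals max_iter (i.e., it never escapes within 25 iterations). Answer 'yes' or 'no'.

Answer: no

Derivation:
z_0 = 0 + 0i, c = 0.8210 + -0.4930i
Iter 1: z = 0.8210 + -0.4930i, |z|^2 = 0.9171
Iter 2: z = 1.2520 + -1.3025i, |z|^2 = 3.2640
Iter 3: z = 0.6920 + -3.7545i, |z|^2 = 14.5747
Escaped at iteration 3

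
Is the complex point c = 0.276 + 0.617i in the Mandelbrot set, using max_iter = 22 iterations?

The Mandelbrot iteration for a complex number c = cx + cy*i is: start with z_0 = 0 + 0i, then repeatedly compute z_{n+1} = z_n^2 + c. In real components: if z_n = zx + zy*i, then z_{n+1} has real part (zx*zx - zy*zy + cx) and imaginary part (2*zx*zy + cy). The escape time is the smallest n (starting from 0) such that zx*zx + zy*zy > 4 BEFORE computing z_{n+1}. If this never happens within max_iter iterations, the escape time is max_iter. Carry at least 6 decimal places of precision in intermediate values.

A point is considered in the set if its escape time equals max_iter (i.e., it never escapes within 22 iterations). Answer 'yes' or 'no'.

Answer: no

Derivation:
z_0 = 0 + 0i, c = 0.2760 + 0.6170i
Iter 1: z = 0.2760 + 0.6170i, |z|^2 = 0.4569
Iter 2: z = -0.0285 + 0.9576i, |z|^2 = 0.9178
Iter 3: z = -0.6402 + 0.5624i, |z|^2 = 0.7261
Iter 4: z = 0.3695 + -0.1030i, |z|^2 = 0.1472
Iter 5: z = 0.4019 + 0.5409i, |z|^2 = 0.4541
Iter 6: z = 0.1450 + 1.0518i, |z|^2 = 1.1272
Iter 7: z = -0.8092 + 0.9221i, |z|^2 = 1.5049
Iter 8: z = 0.0806 + -0.8752i, |z|^2 = 0.7725
Iter 9: z = -0.4835 + 0.4759i, |z|^2 = 0.4603
Iter 10: z = 0.2832 + 0.1568i, |z|^2 = 0.1048
Iter 11: z = 0.3316 + 0.7058i, |z|^2 = 0.6082
Iter 12: z = -0.1122 + 1.0851i, |z|^2 = 1.1901
Iter 13: z = -0.8890 + 0.3735i, |z|^2 = 0.9298
Iter 14: z = 0.9267 + -0.0471i, |z|^2 = 0.8610
Iter 15: z = 1.1326 + 0.5297i, |z|^2 = 1.5634
Iter 16: z = 1.2782 + 1.8169i, |z|^2 = 4.9350
Escaped at iteration 16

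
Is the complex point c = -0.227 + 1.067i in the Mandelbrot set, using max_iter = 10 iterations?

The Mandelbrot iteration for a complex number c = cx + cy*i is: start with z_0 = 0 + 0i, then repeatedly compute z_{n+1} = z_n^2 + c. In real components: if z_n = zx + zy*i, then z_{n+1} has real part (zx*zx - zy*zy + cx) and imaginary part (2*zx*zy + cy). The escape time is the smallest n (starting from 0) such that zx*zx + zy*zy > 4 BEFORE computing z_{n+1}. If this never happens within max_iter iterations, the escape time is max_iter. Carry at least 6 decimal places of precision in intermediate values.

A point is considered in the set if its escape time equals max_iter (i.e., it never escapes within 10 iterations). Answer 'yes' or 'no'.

Answer: no

Derivation:
z_0 = 0 + 0i, c = -0.2270 + 1.0670i
Iter 1: z = -0.2270 + 1.0670i, |z|^2 = 1.1900
Iter 2: z = -1.3140 + 0.5826i, |z|^2 = 2.0659
Iter 3: z = 1.1601 + -0.4640i, |z|^2 = 1.5611
Iter 4: z = 0.9035 + -0.0095i, |z|^2 = 0.8165
Iter 5: z = 0.5893 + 1.0498i, |z|^2 = 1.4493
Iter 6: z = -0.9819 + 2.3043i, |z|^2 = 6.2736
Escaped at iteration 6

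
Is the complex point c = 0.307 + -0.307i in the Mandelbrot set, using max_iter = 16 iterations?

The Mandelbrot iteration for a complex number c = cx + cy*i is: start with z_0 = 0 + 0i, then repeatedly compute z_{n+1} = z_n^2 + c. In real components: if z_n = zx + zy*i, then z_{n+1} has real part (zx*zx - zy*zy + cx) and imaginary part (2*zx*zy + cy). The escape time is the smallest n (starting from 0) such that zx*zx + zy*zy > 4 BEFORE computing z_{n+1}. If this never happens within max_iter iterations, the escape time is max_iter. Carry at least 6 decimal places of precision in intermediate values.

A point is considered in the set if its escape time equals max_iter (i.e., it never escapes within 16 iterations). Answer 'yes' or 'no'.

Answer: yes

Derivation:
z_0 = 0 + 0i, c = 0.3070 + -0.3070i
Iter 1: z = 0.3070 + -0.3070i, |z|^2 = 0.1885
Iter 2: z = 0.3070 + -0.4955i, |z|^2 = 0.3398
Iter 3: z = 0.1557 + -0.6112i, |z|^2 = 0.3979
Iter 4: z = -0.0424 + -0.4974i, |z|^2 = 0.2492
Iter 5: z = 0.0614 + -0.2649i, |z|^2 = 0.0739
Iter 6: z = 0.2406 + -0.3395i, |z|^2 = 0.1732
Iter 7: z = 0.2496 + -0.4704i, |z|^2 = 0.2836
Iter 8: z = 0.1480 + -0.5418i, |z|^2 = 0.3155
Iter 9: z = 0.0353 + -0.4674i, |z|^2 = 0.2197
Iter 10: z = 0.0898 + -0.3400i, |z|^2 = 0.1237
Iter 11: z = 0.1994 + -0.3680i, |z|^2 = 0.1752
Iter 12: z = 0.2113 + -0.4538i, |z|^2 = 0.2506
Iter 13: z = 0.1457 + -0.4988i, |z|^2 = 0.2700
Iter 14: z = 0.0794 + -0.4524i, |z|^2 = 0.2109
Iter 15: z = 0.1087 + -0.3789i, |z|^2 = 0.1554
Did not escape in 16 iterations → in set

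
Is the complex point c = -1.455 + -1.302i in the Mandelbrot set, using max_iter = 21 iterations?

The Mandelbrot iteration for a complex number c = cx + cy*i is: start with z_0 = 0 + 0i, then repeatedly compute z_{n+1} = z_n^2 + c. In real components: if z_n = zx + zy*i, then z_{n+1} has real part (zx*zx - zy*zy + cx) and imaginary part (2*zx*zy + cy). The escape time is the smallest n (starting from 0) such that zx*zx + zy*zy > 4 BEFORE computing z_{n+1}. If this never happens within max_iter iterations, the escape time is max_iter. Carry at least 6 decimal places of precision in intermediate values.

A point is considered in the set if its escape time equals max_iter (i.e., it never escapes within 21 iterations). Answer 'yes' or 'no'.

z_0 = 0 + 0i, c = -1.4550 + -1.3020i
Iter 1: z = -1.4550 + -1.3020i, |z|^2 = 3.8122
Iter 2: z = -1.0332 + 2.4868i, |z|^2 = 7.2517
Escaped at iteration 2

Answer: no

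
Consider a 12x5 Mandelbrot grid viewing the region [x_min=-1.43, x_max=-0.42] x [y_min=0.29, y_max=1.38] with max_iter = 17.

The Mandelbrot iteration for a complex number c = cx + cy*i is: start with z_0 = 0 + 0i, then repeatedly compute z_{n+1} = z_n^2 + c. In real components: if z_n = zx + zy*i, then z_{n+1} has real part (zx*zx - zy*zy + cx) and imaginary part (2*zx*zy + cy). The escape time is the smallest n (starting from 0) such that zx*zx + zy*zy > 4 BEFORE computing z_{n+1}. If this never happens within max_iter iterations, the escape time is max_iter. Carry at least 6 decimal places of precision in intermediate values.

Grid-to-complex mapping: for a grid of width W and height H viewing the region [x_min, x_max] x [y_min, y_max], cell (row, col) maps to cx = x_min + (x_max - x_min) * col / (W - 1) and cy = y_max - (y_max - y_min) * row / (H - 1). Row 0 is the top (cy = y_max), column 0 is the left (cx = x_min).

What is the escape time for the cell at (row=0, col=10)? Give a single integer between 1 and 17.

z_0 = 0 + 0i, c = -0.5118 + 1.3800i
Iter 1: z = -0.5118 + 1.3800i, |z|^2 = 2.1664
Iter 2: z = -2.1543 + -0.0326i, |z|^2 = 4.6419
Escaped at iteration 2

Answer: 2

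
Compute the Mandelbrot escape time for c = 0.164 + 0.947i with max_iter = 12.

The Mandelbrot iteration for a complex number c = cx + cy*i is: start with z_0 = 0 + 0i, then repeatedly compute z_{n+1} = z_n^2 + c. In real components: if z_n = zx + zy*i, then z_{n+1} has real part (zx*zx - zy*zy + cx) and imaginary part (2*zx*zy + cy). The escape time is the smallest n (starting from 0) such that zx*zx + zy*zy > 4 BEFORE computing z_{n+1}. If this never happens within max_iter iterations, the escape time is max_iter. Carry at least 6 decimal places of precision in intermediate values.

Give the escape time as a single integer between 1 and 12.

Answer: 4

Derivation:
z_0 = 0 + 0i, c = 0.1640 + 0.9470i
Iter 1: z = 0.1640 + 0.9470i, |z|^2 = 0.9237
Iter 2: z = -0.7059 + 1.2576i, |z|^2 = 2.0799
Iter 3: z = -0.9193 + -0.8285i, |z|^2 = 1.5316
Iter 4: z = 0.3226 + 2.4703i, |z|^2 = 6.2066
Escaped at iteration 4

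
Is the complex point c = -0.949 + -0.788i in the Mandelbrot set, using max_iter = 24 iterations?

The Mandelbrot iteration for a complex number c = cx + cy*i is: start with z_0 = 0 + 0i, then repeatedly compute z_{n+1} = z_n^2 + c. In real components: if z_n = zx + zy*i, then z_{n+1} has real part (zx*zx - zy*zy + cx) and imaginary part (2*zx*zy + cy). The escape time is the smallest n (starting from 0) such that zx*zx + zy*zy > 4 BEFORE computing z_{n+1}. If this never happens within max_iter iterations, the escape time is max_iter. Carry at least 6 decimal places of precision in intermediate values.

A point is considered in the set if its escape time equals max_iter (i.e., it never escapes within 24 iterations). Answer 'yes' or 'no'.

z_0 = 0 + 0i, c = -0.9490 + -0.7880i
Iter 1: z = -0.9490 + -0.7880i, |z|^2 = 1.5215
Iter 2: z = -0.6693 + 0.7076i, |z|^2 = 0.9488
Iter 3: z = -1.0017 + -1.7353i, |z|^2 = 4.0146
Escaped at iteration 3

Answer: no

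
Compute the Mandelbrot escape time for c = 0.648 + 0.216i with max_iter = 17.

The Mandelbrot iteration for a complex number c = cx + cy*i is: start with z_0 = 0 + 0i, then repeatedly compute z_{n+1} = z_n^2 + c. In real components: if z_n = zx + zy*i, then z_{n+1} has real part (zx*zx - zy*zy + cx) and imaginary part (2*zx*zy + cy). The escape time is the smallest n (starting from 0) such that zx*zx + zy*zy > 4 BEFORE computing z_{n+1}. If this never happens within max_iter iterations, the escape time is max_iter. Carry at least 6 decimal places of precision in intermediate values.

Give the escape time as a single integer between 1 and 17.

Answer: 4

Derivation:
z_0 = 0 + 0i, c = 0.6480 + 0.2160i
Iter 1: z = 0.6480 + 0.2160i, |z|^2 = 0.4666
Iter 2: z = 1.0212 + 0.4959i, |z|^2 = 1.2889
Iter 3: z = 1.4450 + 1.2289i, |z|^2 = 3.5983
Iter 4: z = 1.2257 + 3.7676i, |z|^2 = 15.6975
Escaped at iteration 4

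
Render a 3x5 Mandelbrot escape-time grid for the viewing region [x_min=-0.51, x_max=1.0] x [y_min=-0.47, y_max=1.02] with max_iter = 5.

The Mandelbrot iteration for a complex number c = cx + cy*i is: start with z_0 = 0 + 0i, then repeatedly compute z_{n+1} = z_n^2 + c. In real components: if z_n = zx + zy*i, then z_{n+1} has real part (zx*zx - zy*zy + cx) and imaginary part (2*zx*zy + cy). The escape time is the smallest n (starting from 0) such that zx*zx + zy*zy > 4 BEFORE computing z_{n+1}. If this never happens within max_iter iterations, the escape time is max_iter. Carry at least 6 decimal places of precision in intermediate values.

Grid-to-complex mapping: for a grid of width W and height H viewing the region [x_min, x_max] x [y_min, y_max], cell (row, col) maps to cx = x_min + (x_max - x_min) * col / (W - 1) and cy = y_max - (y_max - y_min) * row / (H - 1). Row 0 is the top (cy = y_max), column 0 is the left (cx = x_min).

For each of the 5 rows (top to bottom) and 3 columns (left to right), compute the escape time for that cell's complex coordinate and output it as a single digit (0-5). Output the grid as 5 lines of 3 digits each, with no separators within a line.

(row=0, col=0): c = -0.5100 + 1.0200i → escape time 4
(row=0, col=1): c = 0.2450 + 1.0200i → escape time 4
(row=0, col=2): c = 1.0000 + 1.0200i → escape time 2
(row=1, col=0): c = -0.5100 + 0.6475i → escape time 5
(row=1, col=1): c = 0.2450 + 0.6475i → escape time 5
(row=1, col=2): c = 1.0000 + 0.6475i → escape time 2
(row=2, col=0): c = -0.5100 + 0.2750i → escape time 5
(row=2, col=1): c = 0.2450 + 0.2750i → escape time 5
(row=2, col=2): c = 1.0000 + 0.2750i → escape time 2
(row=3, col=0): c = -0.5100 + -0.0975i → escape time 5
(row=3, col=1): c = 0.2450 + -0.0975i → escape time 5
(row=3, col=2): c = 1.0000 + -0.0975i → escape time 2
(row=4, col=0): c = -0.5100 + -0.4700i → escape time 5
(row=4, col=1): c = 0.2450 + -0.4700i → escape time 5
(row=4, col=2): c = 1.0000 + -0.4700i → escape time 2

Answer: 442
552
552
552
552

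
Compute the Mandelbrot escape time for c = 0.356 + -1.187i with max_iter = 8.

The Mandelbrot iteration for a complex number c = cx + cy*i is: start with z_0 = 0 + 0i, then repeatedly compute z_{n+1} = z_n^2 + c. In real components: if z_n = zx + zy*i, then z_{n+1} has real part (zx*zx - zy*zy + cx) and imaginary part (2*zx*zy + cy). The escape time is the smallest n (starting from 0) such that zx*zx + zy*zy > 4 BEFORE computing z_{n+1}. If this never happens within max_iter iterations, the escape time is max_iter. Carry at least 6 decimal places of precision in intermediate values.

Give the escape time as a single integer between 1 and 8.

z_0 = 0 + 0i, c = 0.3560 + -1.1870i
Iter 1: z = 0.3560 + -1.1870i, |z|^2 = 1.5357
Iter 2: z = -0.9262 + -2.0321i, |z|^2 = 4.9875
Escaped at iteration 2

Answer: 2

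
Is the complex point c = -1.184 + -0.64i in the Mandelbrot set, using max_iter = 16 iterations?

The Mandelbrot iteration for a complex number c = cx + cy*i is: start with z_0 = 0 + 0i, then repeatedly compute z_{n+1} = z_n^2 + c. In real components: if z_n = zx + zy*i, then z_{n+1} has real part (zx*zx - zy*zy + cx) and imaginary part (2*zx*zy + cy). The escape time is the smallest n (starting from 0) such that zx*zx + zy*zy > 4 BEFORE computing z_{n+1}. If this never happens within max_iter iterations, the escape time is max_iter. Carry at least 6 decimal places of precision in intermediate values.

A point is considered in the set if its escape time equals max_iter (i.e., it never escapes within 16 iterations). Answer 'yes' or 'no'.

Answer: no

Derivation:
z_0 = 0 + 0i, c = -1.1840 + -0.6400i
Iter 1: z = -1.1840 + -0.6400i, |z|^2 = 1.8115
Iter 2: z = -0.1917 + 0.8755i, |z|^2 = 0.8033
Iter 3: z = -1.9138 + -0.9758i, |z|^2 = 4.6146
Escaped at iteration 3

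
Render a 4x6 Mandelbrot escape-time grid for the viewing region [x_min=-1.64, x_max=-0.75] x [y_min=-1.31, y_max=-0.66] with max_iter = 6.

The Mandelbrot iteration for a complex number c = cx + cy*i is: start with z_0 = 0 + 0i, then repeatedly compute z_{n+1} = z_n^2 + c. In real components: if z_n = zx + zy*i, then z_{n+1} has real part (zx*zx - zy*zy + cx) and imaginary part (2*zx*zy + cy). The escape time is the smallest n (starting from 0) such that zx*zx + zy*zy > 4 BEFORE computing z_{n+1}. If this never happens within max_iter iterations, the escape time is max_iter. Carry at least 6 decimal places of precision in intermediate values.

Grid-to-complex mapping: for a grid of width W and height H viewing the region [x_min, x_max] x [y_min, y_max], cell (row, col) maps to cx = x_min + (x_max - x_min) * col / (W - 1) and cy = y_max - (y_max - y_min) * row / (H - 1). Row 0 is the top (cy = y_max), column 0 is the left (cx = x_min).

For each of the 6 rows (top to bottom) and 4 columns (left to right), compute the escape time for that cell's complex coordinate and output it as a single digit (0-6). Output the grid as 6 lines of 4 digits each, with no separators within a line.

(row=0, col=0): c = -1.6400 + -0.6600i → escape time 3
(row=0, col=1): c = -1.3433 + -0.6600i → escape time 3
(row=0, col=2): c = -1.0467 + -0.6600i → escape time 4
(row=0, col=3): c = -0.7500 + -0.6600i → escape time 5
(row=1, col=0): c = -1.6400 + -0.7900i → escape time 3
(row=1, col=1): c = -1.3433 + -0.7900i → escape time 3
(row=1, col=2): c = -1.0467 + -0.7900i → escape time 3
(row=1, col=3): c = -0.7500 + -0.7900i → escape time 4
(row=2, col=0): c = -1.6400 + -0.9200i → escape time 2
(row=2, col=1): c = -1.3433 + -0.9200i → escape time 3
(row=2, col=2): c = -1.0467 + -0.9200i → escape time 3
(row=2, col=3): c = -0.7500 + -0.9200i → escape time 4
(row=3, col=0): c = -1.6400 + -1.0500i → escape time 2
(row=3, col=1): c = -1.3433 + -1.0500i → escape time 3
(row=3, col=2): c = -1.0467 + -1.0500i → escape time 3
(row=3, col=3): c = -0.7500 + -1.0500i → escape time 3
(row=4, col=0): c = -1.6400 + -1.1800i → escape time 1
(row=4, col=1): c = -1.3433 + -1.1800i → escape time 2
(row=4, col=2): c = -1.0467 + -1.1800i → escape time 3
(row=4, col=3): c = -0.7500 + -1.1800i → escape time 3
(row=5, col=0): c = -1.6400 + -1.3100i → escape time 1
(row=5, col=1): c = -1.3433 + -1.3100i → escape time 2
(row=5, col=2): c = -1.0467 + -1.3100i → escape time 2
(row=5, col=3): c = -0.7500 + -1.3100i → escape time 2

Answer: 3345
3334
2334
2333
1233
1222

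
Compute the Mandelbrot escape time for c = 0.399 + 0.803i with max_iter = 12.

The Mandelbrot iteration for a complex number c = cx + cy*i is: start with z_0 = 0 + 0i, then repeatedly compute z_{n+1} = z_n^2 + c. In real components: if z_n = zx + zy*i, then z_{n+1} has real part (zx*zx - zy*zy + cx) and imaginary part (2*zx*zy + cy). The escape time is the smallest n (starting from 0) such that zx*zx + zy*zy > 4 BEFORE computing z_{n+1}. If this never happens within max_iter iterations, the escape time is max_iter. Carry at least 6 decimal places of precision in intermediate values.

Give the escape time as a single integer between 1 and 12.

z_0 = 0 + 0i, c = 0.3990 + 0.8030i
Iter 1: z = 0.3990 + 0.8030i, |z|^2 = 0.8040
Iter 2: z = -0.0866 + 1.4438i, |z|^2 = 2.0920
Iter 3: z = -1.6780 + 0.5529i, |z|^2 = 3.1215
Iter 4: z = 2.9091 + -1.0526i, |z|^2 = 9.5709
Escaped at iteration 4

Answer: 4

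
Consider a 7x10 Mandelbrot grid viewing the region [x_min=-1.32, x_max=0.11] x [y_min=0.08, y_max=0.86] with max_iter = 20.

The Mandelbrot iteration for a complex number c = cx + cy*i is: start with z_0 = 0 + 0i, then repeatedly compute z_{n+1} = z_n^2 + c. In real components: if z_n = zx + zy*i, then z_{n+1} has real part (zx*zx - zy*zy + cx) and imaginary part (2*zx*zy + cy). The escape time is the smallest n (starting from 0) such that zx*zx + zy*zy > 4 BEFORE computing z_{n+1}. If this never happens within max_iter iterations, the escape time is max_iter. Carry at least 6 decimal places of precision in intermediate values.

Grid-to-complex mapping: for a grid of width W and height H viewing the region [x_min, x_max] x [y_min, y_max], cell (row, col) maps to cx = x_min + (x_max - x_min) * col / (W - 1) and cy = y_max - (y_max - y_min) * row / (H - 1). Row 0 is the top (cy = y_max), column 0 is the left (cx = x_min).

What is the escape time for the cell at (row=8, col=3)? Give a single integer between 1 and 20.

Answer: 20

Derivation:
z_0 = 0 + 0i, c = -0.6050 + 0.1667i
Iter 1: z = -0.6050 + 0.1667i, |z|^2 = 0.3938
Iter 2: z = -0.2668 + -0.0350i, |z|^2 = 0.0724
Iter 3: z = -0.5351 + 0.1853i, |z|^2 = 0.3206
Iter 4: z = -0.3531 + -0.0317i, |z|^2 = 0.1256
Iter 5: z = -0.4814 + 0.1890i, |z|^2 = 0.2674
Iter 6: z = -0.4090 + -0.0153i, |z|^2 = 0.1675
Iter 7: z = -0.4379 + 0.1792i, |z|^2 = 0.2239
Iter 8: z = -0.4453 + 0.0097i, |z|^2 = 0.1984
Iter 9: z = -0.4068 + 0.1580i, |z|^2 = 0.1904
Iter 10: z = -0.4645 + 0.0381i, |z|^2 = 0.2172
Iter 11: z = -0.3907 + 0.1313i, |z|^2 = 0.1699
Iter 12: z = -0.4696 + 0.0641i, |z|^2 = 0.2246
Iter 13: z = -0.3886 + 0.1065i, |z|^2 = 0.1623
Iter 14: z = -0.4653 + 0.0839i, |z|^2 = 0.2236
Iter 15: z = -0.3955 + 0.0886i, |z|^2 = 0.1643
Iter 16: z = -0.4564 + 0.0966i, |z|^2 = 0.2176
Iter 17: z = -0.4060 + 0.0785i, |z|^2 = 0.1710
Iter 18: z = -0.4463 + 0.1029i, |z|^2 = 0.2098
Iter 19: z = -0.4164 + 0.0748i, |z|^2 = 0.1790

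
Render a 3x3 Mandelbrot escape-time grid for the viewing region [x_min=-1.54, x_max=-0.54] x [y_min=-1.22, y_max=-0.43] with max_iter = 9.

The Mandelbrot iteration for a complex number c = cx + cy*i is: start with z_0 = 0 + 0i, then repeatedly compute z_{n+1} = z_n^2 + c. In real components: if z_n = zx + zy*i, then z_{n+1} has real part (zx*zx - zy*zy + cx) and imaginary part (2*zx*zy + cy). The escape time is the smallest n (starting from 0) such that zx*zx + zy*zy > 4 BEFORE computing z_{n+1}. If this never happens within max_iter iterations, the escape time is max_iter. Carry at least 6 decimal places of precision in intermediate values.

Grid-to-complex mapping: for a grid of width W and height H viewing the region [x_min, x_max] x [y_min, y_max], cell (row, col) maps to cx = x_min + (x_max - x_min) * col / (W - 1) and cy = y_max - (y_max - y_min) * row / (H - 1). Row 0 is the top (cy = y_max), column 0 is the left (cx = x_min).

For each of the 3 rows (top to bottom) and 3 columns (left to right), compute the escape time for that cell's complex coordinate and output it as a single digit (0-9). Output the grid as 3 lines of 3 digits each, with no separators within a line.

Answer: 369
335
233

Derivation:
(row=0, col=0): c = -1.5400 + -0.4300i → escape time 3
(row=0, col=1): c = -1.0400 + -0.4300i → escape time 6
(row=0, col=2): c = -0.5400 + -0.4300i → escape time 9
(row=1, col=0): c = -1.5400 + -0.8250i → escape time 3
(row=1, col=1): c = -1.0400 + -0.8250i → escape time 3
(row=1, col=2): c = -0.5400 + -0.8250i → escape time 5
(row=2, col=0): c = -1.5400 + -1.2200i → escape time 2
(row=2, col=1): c = -1.0400 + -1.2200i → escape time 3
(row=2, col=2): c = -0.5400 + -1.2200i → escape time 3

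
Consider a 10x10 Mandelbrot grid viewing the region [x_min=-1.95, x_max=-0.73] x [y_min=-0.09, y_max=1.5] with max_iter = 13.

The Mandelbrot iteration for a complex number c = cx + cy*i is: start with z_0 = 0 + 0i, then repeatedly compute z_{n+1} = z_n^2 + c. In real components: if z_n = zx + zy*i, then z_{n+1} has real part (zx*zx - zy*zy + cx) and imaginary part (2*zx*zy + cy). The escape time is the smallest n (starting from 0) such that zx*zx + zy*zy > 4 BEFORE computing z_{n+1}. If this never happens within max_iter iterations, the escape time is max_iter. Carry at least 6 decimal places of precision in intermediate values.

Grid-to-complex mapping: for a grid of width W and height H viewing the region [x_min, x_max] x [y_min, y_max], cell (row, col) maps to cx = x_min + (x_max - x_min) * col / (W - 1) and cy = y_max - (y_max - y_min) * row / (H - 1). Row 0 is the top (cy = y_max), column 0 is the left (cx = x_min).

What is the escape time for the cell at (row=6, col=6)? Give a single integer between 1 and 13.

Answer: 6

Derivation:
z_0 = 0 + 0i, c = -1.1367 + 0.4400i
Iter 1: z = -1.1367 + 0.4400i, |z|^2 = 1.4856
Iter 2: z = -0.0383 + -0.5603i, |z|^2 = 0.3154
Iter 3: z = -1.4491 + 0.4829i, |z|^2 = 2.3331
Iter 4: z = 0.7301 + -0.9594i, |z|^2 = 1.4535
Iter 5: z = -1.5242 + -0.9609i, |z|^2 = 3.2466
Iter 6: z = 0.2631 + 3.3693i, |z|^2 = 11.4213
Escaped at iteration 6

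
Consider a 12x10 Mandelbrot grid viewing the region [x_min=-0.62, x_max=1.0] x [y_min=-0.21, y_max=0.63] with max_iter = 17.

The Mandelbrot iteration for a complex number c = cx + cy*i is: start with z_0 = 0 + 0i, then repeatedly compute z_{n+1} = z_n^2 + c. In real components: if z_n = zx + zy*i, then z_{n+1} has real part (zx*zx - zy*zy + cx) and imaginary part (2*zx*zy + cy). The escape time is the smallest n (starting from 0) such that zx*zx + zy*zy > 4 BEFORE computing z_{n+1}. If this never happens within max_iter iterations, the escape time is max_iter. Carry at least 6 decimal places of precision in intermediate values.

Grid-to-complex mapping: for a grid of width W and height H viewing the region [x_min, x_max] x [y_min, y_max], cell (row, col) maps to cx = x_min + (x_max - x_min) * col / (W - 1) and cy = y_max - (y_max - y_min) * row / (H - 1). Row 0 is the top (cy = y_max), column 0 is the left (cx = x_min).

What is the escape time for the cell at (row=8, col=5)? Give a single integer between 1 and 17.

Answer: 17

Derivation:
z_0 = 0 + 0i, c = 0.1164 + -0.1167i
Iter 1: z = 0.1164 + -0.1167i, |z|^2 = 0.0272
Iter 2: z = 0.1163 + -0.1438i, |z|^2 = 0.0342
Iter 3: z = 0.1092 + -0.1501i, |z|^2 = 0.0345
Iter 4: z = 0.1058 + -0.1495i, |z|^2 = 0.0335
Iter 5: z = 0.1052 + -0.1483i, |z|^2 = 0.0331
Iter 6: z = 0.1054 + -0.1479i, |z|^2 = 0.0330
Iter 7: z = 0.1056 + -0.1479i, |z|^2 = 0.0330
Iter 8: z = 0.1057 + -0.1479i, |z|^2 = 0.0330
Iter 9: z = 0.1057 + -0.1479i, |z|^2 = 0.0330
Iter 10: z = 0.1056 + -0.1479i, |z|^2 = 0.0330
Iter 11: z = 0.1056 + -0.1479i, |z|^2 = 0.0330
Iter 12: z = 0.1056 + -0.1479i, |z|^2 = 0.0330
Iter 13: z = 0.1056 + -0.1479i, |z|^2 = 0.0330
Iter 14: z = 0.1056 + -0.1479i, |z|^2 = 0.0330
Iter 15: z = 0.1056 + -0.1479i, |z|^2 = 0.0330
Iter 16: z = 0.1056 + -0.1479i, |z|^2 = 0.0330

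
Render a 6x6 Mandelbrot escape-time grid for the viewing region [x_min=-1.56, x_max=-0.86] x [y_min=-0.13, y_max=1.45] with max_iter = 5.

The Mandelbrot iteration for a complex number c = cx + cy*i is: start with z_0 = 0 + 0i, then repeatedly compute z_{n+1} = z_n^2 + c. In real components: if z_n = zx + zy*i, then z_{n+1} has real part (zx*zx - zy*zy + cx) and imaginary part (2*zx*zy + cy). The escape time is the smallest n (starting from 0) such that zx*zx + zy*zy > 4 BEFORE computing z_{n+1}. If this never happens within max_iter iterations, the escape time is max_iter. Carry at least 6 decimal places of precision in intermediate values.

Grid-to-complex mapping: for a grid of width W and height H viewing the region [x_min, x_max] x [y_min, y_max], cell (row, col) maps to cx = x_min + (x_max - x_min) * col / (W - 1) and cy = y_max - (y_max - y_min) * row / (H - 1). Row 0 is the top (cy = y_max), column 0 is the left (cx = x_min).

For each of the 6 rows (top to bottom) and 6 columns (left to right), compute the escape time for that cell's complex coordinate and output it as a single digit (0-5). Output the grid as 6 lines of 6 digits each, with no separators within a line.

Answer: 112222
223333
333334
334555
555555
555555

Derivation:
(row=0, col=0): c = -1.5600 + 1.4500i → escape time 1
(row=0, col=1): c = -1.4200 + 1.4500i → escape time 1
(row=0, col=2): c = -1.2800 + 1.4500i → escape time 2
(row=0, col=3): c = -1.1400 + 1.4500i → escape time 2
(row=0, col=4): c = -1.0000 + 1.4500i → escape time 2
(row=0, col=5): c = -0.8600 + 1.4500i → escape time 2
(row=1, col=0): c = -1.5600 + 1.1340i → escape time 2
(row=1, col=1): c = -1.4200 + 1.1340i → escape time 2
(row=1, col=2): c = -1.2800 + 1.1340i → escape time 3
(row=1, col=3): c = -1.1400 + 1.1340i → escape time 3
(row=1, col=4): c = -1.0000 + 1.1340i → escape time 3
(row=1, col=5): c = -0.8600 + 1.1340i → escape time 3
(row=2, col=0): c = -1.5600 + 0.8180i → escape time 3
(row=2, col=1): c = -1.4200 + 0.8180i → escape time 3
(row=2, col=2): c = -1.2800 + 0.8180i → escape time 3
(row=2, col=3): c = -1.1400 + 0.8180i → escape time 3
(row=2, col=4): c = -1.0000 + 0.8180i → escape time 3
(row=2, col=5): c = -0.8600 + 0.8180i → escape time 4
(row=3, col=0): c = -1.5600 + 0.5020i → escape time 3
(row=3, col=1): c = -1.4200 + 0.5020i → escape time 3
(row=3, col=2): c = -1.2800 + 0.5020i → escape time 4
(row=3, col=3): c = -1.1400 + 0.5020i → escape time 5
(row=3, col=4): c = -1.0000 + 0.5020i → escape time 5
(row=3, col=5): c = -0.8600 + 0.5020i → escape time 5
(row=4, col=0): c = -1.5600 + 0.1860i → escape time 5
(row=4, col=1): c = -1.4200 + 0.1860i → escape time 5
(row=4, col=2): c = -1.2800 + 0.1860i → escape time 5
(row=4, col=3): c = -1.1400 + 0.1860i → escape time 5
(row=4, col=4): c = -1.0000 + 0.1860i → escape time 5
(row=4, col=5): c = -0.8600 + 0.1860i → escape time 5
(row=5, col=0): c = -1.5600 + -0.1300i → escape time 5
(row=5, col=1): c = -1.4200 + -0.1300i → escape time 5
(row=5, col=2): c = -1.2800 + -0.1300i → escape time 5
(row=5, col=3): c = -1.1400 + -0.1300i → escape time 5
(row=5, col=4): c = -1.0000 + -0.1300i → escape time 5
(row=5, col=5): c = -0.8600 + -0.1300i → escape time 5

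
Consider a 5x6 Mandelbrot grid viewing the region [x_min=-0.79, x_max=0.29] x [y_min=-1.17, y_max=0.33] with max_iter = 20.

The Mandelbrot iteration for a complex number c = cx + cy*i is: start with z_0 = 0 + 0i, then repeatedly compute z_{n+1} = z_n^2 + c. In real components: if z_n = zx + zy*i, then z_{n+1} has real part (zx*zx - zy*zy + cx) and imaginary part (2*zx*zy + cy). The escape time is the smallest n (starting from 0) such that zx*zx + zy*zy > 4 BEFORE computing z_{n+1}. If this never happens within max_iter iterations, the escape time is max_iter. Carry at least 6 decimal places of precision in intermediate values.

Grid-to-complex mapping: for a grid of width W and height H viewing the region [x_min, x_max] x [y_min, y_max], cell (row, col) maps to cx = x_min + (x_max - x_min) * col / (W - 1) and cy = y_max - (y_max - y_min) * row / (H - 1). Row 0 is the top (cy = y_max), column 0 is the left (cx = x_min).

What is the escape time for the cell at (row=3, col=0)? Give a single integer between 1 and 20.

Answer: 6

Derivation:
z_0 = 0 + 0i, c = -0.7900 + -0.5700i
Iter 1: z = -0.7900 + -0.5700i, |z|^2 = 0.9490
Iter 2: z = -0.4908 + 0.3306i, |z|^2 = 0.3502
Iter 3: z = -0.6584 + -0.8945i, |z|^2 = 1.2337
Iter 4: z = -1.1567 + 0.6079i, |z|^2 = 1.7074
Iter 5: z = 0.1783 + -1.9763i, |z|^2 = 3.9376
Iter 6: z = -4.6640 + -1.2747i, |z|^2 = 23.3778
Escaped at iteration 6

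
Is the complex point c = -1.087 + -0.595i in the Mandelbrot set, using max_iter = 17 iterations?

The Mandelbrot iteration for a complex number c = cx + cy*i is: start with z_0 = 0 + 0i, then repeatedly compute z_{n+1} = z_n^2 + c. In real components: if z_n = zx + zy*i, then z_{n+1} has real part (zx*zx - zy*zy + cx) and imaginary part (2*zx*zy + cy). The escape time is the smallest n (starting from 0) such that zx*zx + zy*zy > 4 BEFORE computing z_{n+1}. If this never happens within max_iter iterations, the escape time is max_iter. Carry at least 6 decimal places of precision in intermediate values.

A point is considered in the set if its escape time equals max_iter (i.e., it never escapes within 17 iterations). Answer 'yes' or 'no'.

Answer: no

Derivation:
z_0 = 0 + 0i, c = -1.0870 + -0.5950i
Iter 1: z = -1.0870 + -0.5950i, |z|^2 = 1.5356
Iter 2: z = -0.2595 + 0.6985i, |z|^2 = 0.5553
Iter 3: z = -1.5076 + -0.9575i, |z|^2 = 3.1897
Iter 4: z = 0.2692 + 2.2920i, |z|^2 = 5.3259
Escaped at iteration 4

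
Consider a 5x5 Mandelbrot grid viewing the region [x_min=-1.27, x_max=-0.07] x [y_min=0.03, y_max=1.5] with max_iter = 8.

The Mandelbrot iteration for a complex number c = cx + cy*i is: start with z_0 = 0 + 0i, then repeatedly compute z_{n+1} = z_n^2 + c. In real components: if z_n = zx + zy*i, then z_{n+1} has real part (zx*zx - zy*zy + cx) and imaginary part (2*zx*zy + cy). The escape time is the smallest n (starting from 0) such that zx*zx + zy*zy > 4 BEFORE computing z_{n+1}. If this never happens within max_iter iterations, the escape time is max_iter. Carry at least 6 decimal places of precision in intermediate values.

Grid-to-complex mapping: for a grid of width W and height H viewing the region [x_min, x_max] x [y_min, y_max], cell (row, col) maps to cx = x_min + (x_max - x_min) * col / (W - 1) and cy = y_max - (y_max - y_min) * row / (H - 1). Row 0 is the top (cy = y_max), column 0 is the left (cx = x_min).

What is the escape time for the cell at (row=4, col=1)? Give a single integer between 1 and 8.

Answer: 8

Derivation:
z_0 = 0 + 0i, c = -0.9700 + 0.0300i
Iter 1: z = -0.9700 + 0.0300i, |z|^2 = 0.9418
Iter 2: z = -0.0300 + -0.0282i, |z|^2 = 0.0017
Iter 3: z = -0.9699 + 0.0317i, |z|^2 = 0.9417
Iter 4: z = -0.0303 + -0.0315i, |z|^2 = 0.0019
Iter 5: z = -0.9701 + 0.0319i, |z|^2 = 0.9421
Iter 6: z = -0.0300 + -0.0319i, |z|^2 = 0.0019
Iter 7: z = -0.9701 + 0.0319i, |z|^2 = 0.9421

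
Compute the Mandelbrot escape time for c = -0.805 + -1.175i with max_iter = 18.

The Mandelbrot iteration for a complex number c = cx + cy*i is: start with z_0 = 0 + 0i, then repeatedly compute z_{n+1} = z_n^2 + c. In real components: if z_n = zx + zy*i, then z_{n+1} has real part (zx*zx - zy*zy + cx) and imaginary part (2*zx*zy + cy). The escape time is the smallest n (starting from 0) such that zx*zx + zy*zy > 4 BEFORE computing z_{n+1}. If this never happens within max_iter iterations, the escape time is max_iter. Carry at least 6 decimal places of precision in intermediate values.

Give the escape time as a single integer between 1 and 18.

Answer: 3

Derivation:
z_0 = 0 + 0i, c = -0.8050 + -1.1750i
Iter 1: z = -0.8050 + -1.1750i, |z|^2 = 2.0287
Iter 2: z = -1.5376 + 0.7168i, |z|^2 = 2.8779
Iter 3: z = 1.0455 + -3.3791i, |z|^2 = 12.5117
Escaped at iteration 3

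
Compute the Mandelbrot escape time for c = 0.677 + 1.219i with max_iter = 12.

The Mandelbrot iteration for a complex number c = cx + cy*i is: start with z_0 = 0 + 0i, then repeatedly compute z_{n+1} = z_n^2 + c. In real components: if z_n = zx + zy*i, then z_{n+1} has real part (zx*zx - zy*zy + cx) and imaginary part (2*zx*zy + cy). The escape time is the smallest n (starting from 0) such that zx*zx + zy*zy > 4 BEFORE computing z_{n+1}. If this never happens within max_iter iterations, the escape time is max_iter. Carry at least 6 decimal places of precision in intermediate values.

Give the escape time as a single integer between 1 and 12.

Answer: 2

Derivation:
z_0 = 0 + 0i, c = 0.6770 + 1.2190i
Iter 1: z = 0.6770 + 1.2190i, |z|^2 = 1.9443
Iter 2: z = -0.3506 + 2.8695i, |z|^2 = 8.3571
Escaped at iteration 2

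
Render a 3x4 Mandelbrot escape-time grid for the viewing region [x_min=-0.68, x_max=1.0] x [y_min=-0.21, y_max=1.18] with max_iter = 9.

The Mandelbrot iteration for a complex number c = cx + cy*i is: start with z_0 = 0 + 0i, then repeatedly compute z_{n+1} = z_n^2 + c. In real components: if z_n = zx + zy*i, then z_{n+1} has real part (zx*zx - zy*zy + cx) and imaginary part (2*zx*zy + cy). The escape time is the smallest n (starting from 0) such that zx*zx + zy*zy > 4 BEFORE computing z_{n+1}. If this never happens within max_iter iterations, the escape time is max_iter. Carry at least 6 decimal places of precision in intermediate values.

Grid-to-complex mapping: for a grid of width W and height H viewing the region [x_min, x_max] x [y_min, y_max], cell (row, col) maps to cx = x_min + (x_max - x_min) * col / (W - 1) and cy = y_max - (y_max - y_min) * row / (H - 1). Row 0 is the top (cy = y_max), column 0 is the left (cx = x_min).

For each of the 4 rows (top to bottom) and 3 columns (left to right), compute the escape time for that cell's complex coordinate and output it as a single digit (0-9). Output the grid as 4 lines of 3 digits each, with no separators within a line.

Answer: 332
572
992
992

Derivation:
(row=0, col=0): c = -0.6800 + 1.1800i → escape time 3
(row=0, col=1): c = 0.1600 + 1.1800i → escape time 3
(row=0, col=2): c = 1.0000 + 1.1800i → escape time 2
(row=1, col=0): c = -0.6800 + 0.7167i → escape time 5
(row=1, col=1): c = 0.1600 + 0.7167i → escape time 7
(row=1, col=2): c = 1.0000 + 0.7167i → escape time 2
(row=2, col=0): c = -0.6800 + 0.2533i → escape time 9
(row=2, col=1): c = 0.1600 + 0.2533i → escape time 9
(row=2, col=2): c = 1.0000 + 0.2533i → escape time 2
(row=3, col=0): c = -0.6800 + -0.2100i → escape time 9
(row=3, col=1): c = 0.1600 + -0.2100i → escape time 9
(row=3, col=2): c = 1.0000 + -0.2100i → escape time 2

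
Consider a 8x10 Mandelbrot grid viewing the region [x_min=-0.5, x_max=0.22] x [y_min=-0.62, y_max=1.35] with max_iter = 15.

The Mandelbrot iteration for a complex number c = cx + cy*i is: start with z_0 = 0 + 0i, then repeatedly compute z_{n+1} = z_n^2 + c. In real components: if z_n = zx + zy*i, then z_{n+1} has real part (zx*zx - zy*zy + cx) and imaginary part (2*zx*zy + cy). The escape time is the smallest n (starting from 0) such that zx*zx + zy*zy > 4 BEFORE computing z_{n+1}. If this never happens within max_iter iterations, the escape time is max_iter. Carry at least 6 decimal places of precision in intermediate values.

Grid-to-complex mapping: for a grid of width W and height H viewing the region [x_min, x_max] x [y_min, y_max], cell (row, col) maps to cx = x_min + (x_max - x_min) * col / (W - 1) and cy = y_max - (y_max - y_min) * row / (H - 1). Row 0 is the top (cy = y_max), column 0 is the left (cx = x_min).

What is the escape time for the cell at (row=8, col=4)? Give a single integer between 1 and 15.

z_0 = 0 + 0i, c = -0.0886 + -0.4011i
Iter 1: z = -0.0886 + -0.4011i, |z|^2 = 0.1687
Iter 2: z = -0.2416 + -0.3301i, |z|^2 = 0.1673
Iter 3: z = -0.1391 + -0.2416i, |z|^2 = 0.0777
Iter 4: z = -0.1276 + -0.3339i, |z|^2 = 0.1278
Iter 5: z = -0.1838 + -0.3159i, |z|^2 = 0.1336
Iter 6: z = -0.1546 + -0.2850i, |z|^2 = 0.1051
Iter 7: z = -0.1459 + -0.3130i, |z|^2 = 0.1192
Iter 8: z = -0.1652 + -0.3098i, |z|^2 = 0.1233
Iter 9: z = -0.1572 + -0.2987i, |z|^2 = 0.1140
Iter 10: z = -0.1531 + -0.3072i, |z|^2 = 0.1178
Iter 11: z = -0.1595 + -0.3071i, |z|^2 = 0.1197
Iter 12: z = -0.1574 + -0.3032i, |z|^2 = 0.1167
Iter 13: z = -0.1557 + -0.3057i, |z|^2 = 0.1177
Iter 14: z = -0.1578 + -0.3059i, |z|^2 = 0.1185

Answer: 15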